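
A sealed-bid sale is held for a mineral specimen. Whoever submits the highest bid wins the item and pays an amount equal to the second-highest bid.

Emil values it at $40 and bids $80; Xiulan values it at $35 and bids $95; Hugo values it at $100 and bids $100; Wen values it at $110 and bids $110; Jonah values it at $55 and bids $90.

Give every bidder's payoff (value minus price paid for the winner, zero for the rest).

Ordered from highest: Wen $110 > Hugo $100 > Xiulan $95 > Jonah $90 > Emil $80.
Wen has the top bid and wins; the price is the second-highest bid, $100.
Wen's payoff = $110 − $100 = $10. All other bidders lose, so their payoff is 0.

Payoffs: Emil $0, Xiulan $0, Hugo $0, Wen $10, Jonah $0.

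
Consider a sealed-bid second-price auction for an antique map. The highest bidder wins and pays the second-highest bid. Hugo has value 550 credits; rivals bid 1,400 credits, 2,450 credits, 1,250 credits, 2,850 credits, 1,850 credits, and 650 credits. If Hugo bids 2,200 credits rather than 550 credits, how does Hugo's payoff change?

The highest competing bid is 2,850 credits.
Bidding truthfully at 550 credits: the top bid is 2,850 credits (a rival), so Hugo loses. Payoff = 0 credits.
Bidding 2,200 credits: the top bid is 2,850 credits (a rival), so Hugo loses. Payoff = 0 credits.
Change = 0 credits − 0 credits = 0 credits.
The bid only affects whether you win, not the price — here both bids land on the same side of the top rival bid, so the deviation is payoff-neutral.

Payoff change: 0 credits.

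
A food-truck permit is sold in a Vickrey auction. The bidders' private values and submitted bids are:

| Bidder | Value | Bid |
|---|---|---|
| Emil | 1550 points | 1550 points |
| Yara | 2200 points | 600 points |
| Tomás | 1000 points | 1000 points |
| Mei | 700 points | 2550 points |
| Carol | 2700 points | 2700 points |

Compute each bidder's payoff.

Ranking the bids: Carol 2700 points; Mei 2550 points; Emil 1550 points; Tomás 1000 points; Yara 600 points.
Carol has the top bid and wins; the price is the second-highest bid, 2550 points.
Carol's payoff = 2700 points − 2550 points = 150 points. All other bidders lose, so their payoff is 0.

Emil 0 points, Yara 0 points, Tomás 0 points, Mei 0 points, Carol 150 points.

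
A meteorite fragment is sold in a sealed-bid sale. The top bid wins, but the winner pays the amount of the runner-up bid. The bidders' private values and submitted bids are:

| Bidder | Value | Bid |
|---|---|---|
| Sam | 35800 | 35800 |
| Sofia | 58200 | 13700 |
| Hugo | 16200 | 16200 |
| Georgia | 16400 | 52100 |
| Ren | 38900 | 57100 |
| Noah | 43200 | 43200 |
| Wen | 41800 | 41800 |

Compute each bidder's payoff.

Sam 0, Sofia 0, Hugo 0, Georgia 0, Ren -13200, Noah 0, Wen 0.

Ranking the bids: Ren 57100; Georgia 52100; Noah 43200; Wen 41800; Sam 35800; Hugo 16200; Sofia 13700.
Ren has the top bid and wins; the price is the second-highest bid, 52100.
Ren's payoff = 38900 − 52100 = -13200. All other bidders lose, so their payoff is 0.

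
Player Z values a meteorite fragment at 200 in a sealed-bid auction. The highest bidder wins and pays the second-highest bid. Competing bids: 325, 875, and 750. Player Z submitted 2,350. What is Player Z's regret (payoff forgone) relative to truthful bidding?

The highest competing bid is 875.
Bidding truthfully at 200: the top bid is 875 (a rival), so Player Z loses. Payoff = 0.
Bidding 2,350: Player Z has the top bid, wins, and pays the second-highest bid 875. Payoff = 200 − 875 = -675.
Regret = truthful payoff − actual payoff = 0 − -675 = 675.

Regret: 675.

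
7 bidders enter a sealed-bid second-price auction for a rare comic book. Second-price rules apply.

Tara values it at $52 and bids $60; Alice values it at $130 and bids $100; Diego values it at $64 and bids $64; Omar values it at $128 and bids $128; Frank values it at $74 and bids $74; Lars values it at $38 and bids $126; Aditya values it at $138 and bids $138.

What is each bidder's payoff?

Payoffs: Tara $0, Alice $0, Diego $0, Omar $0, Frank $0, Lars $0, Aditya $10.

Ordered from highest: Aditya $138; Omar $128; Lars $126; Alice $100; Frank $74; Diego $64; Tara $60.
Aditya has the top bid and wins; the price is the second-highest bid, $128.
Aditya's payoff = $138 − $128 = $10. All other bidders lose, so their payoff is 0.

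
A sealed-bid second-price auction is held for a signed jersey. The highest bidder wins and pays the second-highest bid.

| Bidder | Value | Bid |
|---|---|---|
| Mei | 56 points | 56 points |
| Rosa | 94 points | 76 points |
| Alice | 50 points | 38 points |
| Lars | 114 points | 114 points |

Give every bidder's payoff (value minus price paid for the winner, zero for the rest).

Mei 0 points, Rosa 0 points, Alice 0 points, Lars 38 points.

Ordered from highest: Lars 114 points, then Rosa 76 points, then Mei 56 points, then Alice 38 points.
Lars has the top bid and wins; the price is the second-highest bid, 76 points.
Lars's payoff = 114 points − 76 points = 38 points. All other bidders lose, so their payoff is 0.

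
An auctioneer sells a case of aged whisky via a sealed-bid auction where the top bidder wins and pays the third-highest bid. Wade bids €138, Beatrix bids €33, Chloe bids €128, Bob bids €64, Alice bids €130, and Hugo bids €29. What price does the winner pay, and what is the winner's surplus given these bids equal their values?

The winner pays €128 for a surplus of €10.

Ordered from highest: Wade €138; Alice €130; Chloe €128; Bob €64; Beatrix €33; Hugo €29.
Wade is the highest bidder, so Wade wins.
Under the third-price rule, the price is the third-highest bid: €128.
Surplus = €138 − €128 = €10.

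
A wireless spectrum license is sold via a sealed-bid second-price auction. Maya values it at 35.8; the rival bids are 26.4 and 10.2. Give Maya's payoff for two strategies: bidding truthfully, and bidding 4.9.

The highest competing bid is 26.4.
Bidding truthfully at 35.8: Maya has the top bid, wins, and pays the second-highest bid 26.4. Payoff = 35.8 − 26.4 = 9.4.
Bidding 4.9: the top bid is 26.4 (a rival), so Maya loses. Payoff = 0.0.
This is the dominant-strategy logic: truthful bidding weakly beats any alternative.

Truthful: 9.4; alternative: 0.0.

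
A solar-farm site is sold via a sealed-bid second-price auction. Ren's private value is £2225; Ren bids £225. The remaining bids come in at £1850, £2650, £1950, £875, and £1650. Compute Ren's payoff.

Highest competing bid: £2650.
Ren's bid £225 is not the highest, so Ren loses, pays nothing, and earns zero payoff.

Payoff = £0.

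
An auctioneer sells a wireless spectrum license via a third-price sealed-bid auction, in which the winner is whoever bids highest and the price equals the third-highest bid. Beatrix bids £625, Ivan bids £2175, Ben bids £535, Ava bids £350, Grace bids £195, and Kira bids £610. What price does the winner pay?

The winner pays £610.

Ordered from highest: Ivan £2175 > Beatrix £625 > Kira £610 > Ben £535 > Ava £350 > Grace £195.
Ivan is the highest bidder, so Ivan wins.
Under the third-price rule, the price is the third-highest bid: £610.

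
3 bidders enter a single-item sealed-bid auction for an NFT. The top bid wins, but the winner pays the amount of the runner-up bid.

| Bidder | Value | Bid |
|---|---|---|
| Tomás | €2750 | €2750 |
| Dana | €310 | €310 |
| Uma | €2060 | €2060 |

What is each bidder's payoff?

Tomás €690, Dana €0, Uma €0.

Ranking the bids: Tomás €2750; Uma €2060; Dana €310.
Tomás has the top bid and wins; the price is the second-highest bid, €2060.
Tomás's payoff = €2750 − €2060 = €690. All other bidders lose, so their payoff is 0.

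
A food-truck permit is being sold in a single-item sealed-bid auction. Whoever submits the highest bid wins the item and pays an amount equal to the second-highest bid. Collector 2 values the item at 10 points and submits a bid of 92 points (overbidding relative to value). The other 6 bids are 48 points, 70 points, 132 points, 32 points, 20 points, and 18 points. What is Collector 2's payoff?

Highest competing bid: 132 points.
Collector 2's bid 92 points is not the highest, so Collector 2 loses, pays nothing, and earns zero payoff.

The bidder's payoff: 0 points.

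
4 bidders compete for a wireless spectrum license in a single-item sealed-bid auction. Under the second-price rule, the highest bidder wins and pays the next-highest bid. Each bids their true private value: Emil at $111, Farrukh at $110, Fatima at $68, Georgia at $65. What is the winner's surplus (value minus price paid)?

Sorted high to low: Emil $111 > Farrukh $110 > Fatima $68 > Georgia $65.
Emil wins with the top bid and pays the second-highest, $110.
Surplus = $111 − $110 = $1.

$1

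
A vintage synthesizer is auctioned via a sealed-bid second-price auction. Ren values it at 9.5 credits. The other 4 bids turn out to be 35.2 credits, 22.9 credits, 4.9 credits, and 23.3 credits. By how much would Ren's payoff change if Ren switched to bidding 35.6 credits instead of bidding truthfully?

The highest competing bid is 35.2 credits.
Bidding truthfully at 9.5 credits: the top bid is 35.2 credits (a rival), so Ren loses. Payoff = 0.0 credits.
Bidding 35.6 credits: Ren has the top bid, wins, and pays the second-highest bid 35.2 credits. Payoff = 9.5 credits − 35.2 credits = -25.7 credits.
Change = -25.7 credits − 0.0 credits = -25.7 credits.
This is the dominant-strategy logic: truthful bidding weakly beats any alternative.

-25.7 credits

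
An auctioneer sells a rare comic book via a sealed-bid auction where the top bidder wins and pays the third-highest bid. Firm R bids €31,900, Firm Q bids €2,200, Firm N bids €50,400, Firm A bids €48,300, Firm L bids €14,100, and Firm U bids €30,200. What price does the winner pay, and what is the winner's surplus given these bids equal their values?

Sorted high to low: Firm N €50,400, then Firm A €48,300, then Firm R €31,900, then Firm U €30,200, then Firm L €14,100, then Firm Q €2,200.
Firm N is the highest bidder, so Firm N wins.
Under the third-price rule, the price is the third-highest bid: €31,900.
Surplus = €50,400 − €31,900 = €18,500.

Price €31,900; surplus €18,500.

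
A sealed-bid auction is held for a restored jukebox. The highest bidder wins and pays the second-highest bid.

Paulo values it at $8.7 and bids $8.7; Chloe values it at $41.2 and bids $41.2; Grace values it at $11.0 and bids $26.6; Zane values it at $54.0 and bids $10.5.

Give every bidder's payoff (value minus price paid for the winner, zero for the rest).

Bids in descending order: Chloe $41.2, then Grace $26.6, then Zane $10.5, then Paulo $8.7.
Chloe has the top bid and wins; the price is the second-highest bid, $26.6.
Chloe's payoff = $41.2 − $26.6 = $14.6. All other bidders lose, so their payoff is 0.

Paulo $0.0, Chloe $14.6, Grace $0.0, Zane $0.0.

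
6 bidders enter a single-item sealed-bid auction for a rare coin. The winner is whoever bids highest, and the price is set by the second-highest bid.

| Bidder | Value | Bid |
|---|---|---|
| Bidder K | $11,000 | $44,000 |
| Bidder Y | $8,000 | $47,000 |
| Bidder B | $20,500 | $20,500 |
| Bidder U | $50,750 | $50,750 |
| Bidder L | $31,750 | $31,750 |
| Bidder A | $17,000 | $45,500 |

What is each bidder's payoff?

Ranking the bids: Bidder U $50,750, then Bidder Y $47,000, then Bidder A $45,500, then Bidder K $44,000, then Bidder L $31,750, then Bidder B $20,500.
Bidder U has the top bid and wins; the price is the second-highest bid, $47,000.
Bidder U's payoff = $50,750 − $47,000 = $3,750. All other bidders lose, so their payoff is 0.

Bidder K $0, Bidder Y $0, Bidder B $0, Bidder U $3,750, Bidder L $0, Bidder A $0.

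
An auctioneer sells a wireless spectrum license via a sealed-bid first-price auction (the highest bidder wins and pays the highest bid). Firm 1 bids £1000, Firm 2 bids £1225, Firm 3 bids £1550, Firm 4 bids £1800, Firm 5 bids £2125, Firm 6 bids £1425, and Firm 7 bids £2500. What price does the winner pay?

Price paid: £2500.

Bids in descending order: Firm 7 £2500; Firm 5 £2125; Firm 4 £1800; Firm 3 £1550; Firm 6 £1425; Firm 2 £1225; Firm 1 £1000.
Firm 7 is the highest bidder, so Firm 7 wins.
Under the first-price rule, the price is the highest bid: £2500.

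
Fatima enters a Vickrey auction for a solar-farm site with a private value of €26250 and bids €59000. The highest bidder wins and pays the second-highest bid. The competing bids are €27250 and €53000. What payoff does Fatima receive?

Highest competing bid: €53000.
Fatima's bid €59000 is the highest overall, so Fatima wins and pays the second-highest bid, €53000.
Payoff = value − price = €26250 − €53000 = -€26750.
Overbidding won the item at a price above value — truthful bidding would have avoided this loss.

Fatima's payoff: -€26750.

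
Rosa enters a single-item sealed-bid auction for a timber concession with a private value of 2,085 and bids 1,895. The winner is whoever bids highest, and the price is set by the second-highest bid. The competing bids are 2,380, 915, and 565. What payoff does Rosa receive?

Payoff = 0.

Highest competing bid: 2,380.
Rosa's bid 1,895 is not the highest, so Rosa loses, pays nothing, and earns zero payoff.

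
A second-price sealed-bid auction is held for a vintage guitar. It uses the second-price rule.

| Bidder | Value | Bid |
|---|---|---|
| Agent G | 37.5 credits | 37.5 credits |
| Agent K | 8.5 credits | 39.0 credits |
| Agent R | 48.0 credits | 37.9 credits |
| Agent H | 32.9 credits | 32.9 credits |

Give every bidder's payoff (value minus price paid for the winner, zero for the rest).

Agent G 0.0 credits, Agent K -29.4 credits, Agent R 0.0 credits, Agent H 0.0 credits.

Ordered from highest: Agent K 39.0 credits, then Agent R 37.9 credits, then Agent G 37.5 credits, then Agent H 32.9 credits.
Agent K has the top bid and wins; the price is the second-highest bid, 37.9 credits.
Agent K's payoff = 8.5 credits − 37.9 credits = -29.4 credits. All other bidders lose, so their payoff is 0.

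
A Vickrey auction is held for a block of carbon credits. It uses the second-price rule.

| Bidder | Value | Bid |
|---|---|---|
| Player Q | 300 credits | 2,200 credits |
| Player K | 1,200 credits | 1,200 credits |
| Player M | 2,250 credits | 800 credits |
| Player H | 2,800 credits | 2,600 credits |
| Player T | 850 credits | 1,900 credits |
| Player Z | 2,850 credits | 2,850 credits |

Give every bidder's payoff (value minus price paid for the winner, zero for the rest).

Player Q 0 credits, Player K 0 credits, Player M 0 credits, Player H 0 credits, Player T 0 credits, Player Z 250 credits.

Ranking the bids: Player Z 2,850 credits; Player H 2,600 credits; Player Q 2,200 credits; Player T 1,900 credits; Player K 1,200 credits; Player M 800 credits.
Player Z has the top bid and wins; the price is the second-highest bid, 2,600 credits.
Player Z's payoff = 2,850 credits − 2,600 credits = 250 credits. All other bidders lose, so their payoff is 0.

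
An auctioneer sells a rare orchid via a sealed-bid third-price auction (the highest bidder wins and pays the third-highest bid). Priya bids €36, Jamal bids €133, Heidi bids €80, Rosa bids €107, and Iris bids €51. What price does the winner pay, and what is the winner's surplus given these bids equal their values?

Ordered from highest: Jamal €133 > Rosa €107 > Heidi €80 > Iris €51 > Priya €36.
Jamal is the highest bidder, so Jamal wins.
Under the third-price rule, the price is the third-highest bid: €80.
Surplus = €133 − €80 = €53.

Price €80; surplus €53.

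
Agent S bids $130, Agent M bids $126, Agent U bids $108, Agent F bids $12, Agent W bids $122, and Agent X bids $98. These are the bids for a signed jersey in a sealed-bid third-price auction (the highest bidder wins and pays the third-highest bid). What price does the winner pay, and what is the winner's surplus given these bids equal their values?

Price $122; surplus $8.

Ordered from highest: Agent S $130; Agent M $126; Agent W $122; Agent U $108; Agent X $98; Agent F $12.
Agent S is the highest bidder, so Agent S wins.
Under the third-price rule, the price is the third-highest bid: $122.
Surplus = $130 − $122 = $8.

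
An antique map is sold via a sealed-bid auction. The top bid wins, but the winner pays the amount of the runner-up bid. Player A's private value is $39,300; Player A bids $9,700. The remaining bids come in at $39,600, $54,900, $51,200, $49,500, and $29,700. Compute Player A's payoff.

Payoff = $0.

Highest competing bid: $54,900.
Player A's bid $9,700 is not the highest, so Player A loses, pays nothing, and earns zero payoff.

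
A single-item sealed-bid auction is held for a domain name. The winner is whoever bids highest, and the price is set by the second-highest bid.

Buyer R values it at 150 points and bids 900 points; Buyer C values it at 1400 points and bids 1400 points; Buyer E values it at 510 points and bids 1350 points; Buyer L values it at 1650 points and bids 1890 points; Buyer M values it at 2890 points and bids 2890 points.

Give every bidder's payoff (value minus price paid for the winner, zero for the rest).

Bids in descending order: Buyer M 2890 points; Buyer L 1890 points; Buyer C 1400 points; Buyer E 1350 points; Buyer R 900 points.
Buyer M has the top bid and wins; the price is the second-highest bid, 1890 points.
Buyer M's payoff = 2890 points − 1890 points = 1000 points. All other bidders lose, so their payoff is 0.

Buyer R 0 points, Buyer C 0 points, Buyer E 0 points, Buyer L 0 points, Buyer M 1000 points.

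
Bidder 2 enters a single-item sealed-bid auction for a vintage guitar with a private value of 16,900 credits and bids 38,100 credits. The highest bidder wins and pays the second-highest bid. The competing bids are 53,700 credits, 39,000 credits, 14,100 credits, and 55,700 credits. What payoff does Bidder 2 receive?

Highest competing bid: 55,700 credits.
Bidder 2's bid 38,100 credits is not the highest, so Bidder 2 loses, pays nothing, and earns zero payoff.

Payoff = 0 credits.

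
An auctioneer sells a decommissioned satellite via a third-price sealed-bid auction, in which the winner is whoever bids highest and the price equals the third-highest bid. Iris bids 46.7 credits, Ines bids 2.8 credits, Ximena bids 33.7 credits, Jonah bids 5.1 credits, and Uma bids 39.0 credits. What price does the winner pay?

Bids in descending order: Iris 46.7 credits; Uma 39.0 credits; Ximena 33.7 credits; Jonah 5.1 credits; Ines 2.8 credits.
Iris is the highest bidder, so Iris wins.
Under the third-price rule, the price is the third-highest bid: 33.7 credits.

Price paid: 33.7 credits.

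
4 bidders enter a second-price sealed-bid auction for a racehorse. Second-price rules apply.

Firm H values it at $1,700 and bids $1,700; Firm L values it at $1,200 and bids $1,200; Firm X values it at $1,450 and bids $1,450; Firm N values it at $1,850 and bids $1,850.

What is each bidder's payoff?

Firm H $0, Firm L $0, Firm X $0, Firm N $150.

Sorted high to low: Firm N $1,850; Firm H $1,700; Firm X $1,450; Firm L $1,200.
Firm N has the top bid and wins; the price is the second-highest bid, $1,700.
Firm N's payoff = $1,850 − $1,700 = $150. All other bidders lose, so their payoff is 0.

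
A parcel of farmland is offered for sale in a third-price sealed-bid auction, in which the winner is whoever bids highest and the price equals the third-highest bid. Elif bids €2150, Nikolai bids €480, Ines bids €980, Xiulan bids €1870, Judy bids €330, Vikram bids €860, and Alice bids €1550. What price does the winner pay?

€1550

Bids in descending order: Elif €2150 > Xiulan €1870 > Alice €1550 > Ines €980 > Vikram €860 > Nikolai €480 > Judy €330.
Elif is the highest bidder, so Elif wins.
Under the third-price rule, the price is the third-highest bid: €1550.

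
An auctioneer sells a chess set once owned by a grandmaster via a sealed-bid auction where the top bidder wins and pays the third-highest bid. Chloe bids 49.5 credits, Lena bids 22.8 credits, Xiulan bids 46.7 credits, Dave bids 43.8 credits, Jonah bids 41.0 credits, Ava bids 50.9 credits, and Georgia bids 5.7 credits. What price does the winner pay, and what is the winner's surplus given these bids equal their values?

Ordered from highest: Ava 50.9 credits; Chloe 49.5 credits; Xiulan 46.7 credits; Dave 43.8 credits; Jonah 41.0 credits; Lena 22.8 credits; Georgia 5.7 credits.
Ava is the highest bidder, so Ava wins.
Under the third-price rule, the price is the third-highest bid: 46.7 credits.
Surplus = 50.9 credits − 46.7 credits = 4.2 credits.

The winner pays 46.7 credits for a surplus of 4.2 credits.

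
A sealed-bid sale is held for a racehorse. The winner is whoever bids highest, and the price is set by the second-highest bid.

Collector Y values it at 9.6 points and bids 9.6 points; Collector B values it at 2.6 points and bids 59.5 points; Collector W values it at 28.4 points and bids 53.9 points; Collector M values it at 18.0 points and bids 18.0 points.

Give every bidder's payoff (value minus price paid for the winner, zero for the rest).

Collector Y 0.0 points, Collector B -51.3 points, Collector W 0.0 points, Collector M 0.0 points.

Ordered from highest: Collector B 59.5 points, then Collector W 53.9 points, then Collector M 18.0 points, then Collector Y 9.6 points.
Collector B has the top bid and wins; the price is the second-highest bid, 53.9 points.
Collector B's payoff = 2.6 points − 53.9 points = -51.3 points. All other bidders lose, so their payoff is 0.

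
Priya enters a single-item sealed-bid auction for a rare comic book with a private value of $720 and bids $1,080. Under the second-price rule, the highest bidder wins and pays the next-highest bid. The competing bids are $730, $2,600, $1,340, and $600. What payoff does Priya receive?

Highest competing bid: $2,600.
Priya's bid $1,080 is not the highest, so Priya loses, pays nothing, and earns zero payoff.

Priya's payoff: $0.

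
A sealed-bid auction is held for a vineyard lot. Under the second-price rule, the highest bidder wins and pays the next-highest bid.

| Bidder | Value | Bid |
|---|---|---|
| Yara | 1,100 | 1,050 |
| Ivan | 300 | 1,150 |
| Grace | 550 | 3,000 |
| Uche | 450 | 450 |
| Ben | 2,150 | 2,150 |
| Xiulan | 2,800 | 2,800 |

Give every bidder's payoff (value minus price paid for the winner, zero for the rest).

Payoffs: Yara 0, Ivan 0, Grace -2,250, Uche 0, Ben 0, Xiulan 0.

Bids in descending order: Grace 3,000; Xiulan 2,800; Ben 2,150; Ivan 1,150; Yara 1,050; Uche 450.
Grace has the top bid and wins; the price is the second-highest bid, 2,800.
Grace's payoff = 550 − 2,800 = -2,250. All other bidders lose, so their payoff is 0.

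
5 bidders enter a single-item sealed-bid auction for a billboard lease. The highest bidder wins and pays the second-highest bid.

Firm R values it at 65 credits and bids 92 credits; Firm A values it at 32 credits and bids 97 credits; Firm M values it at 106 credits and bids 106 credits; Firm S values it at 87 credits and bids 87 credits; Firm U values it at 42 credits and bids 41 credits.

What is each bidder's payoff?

Payoffs: Firm R 0 credits, Firm A 0 credits, Firm M 9 credits, Firm S 0 credits, Firm U 0 credits.

Ranking the bids: Firm M 106 credits > Firm A 97 credits > Firm R 92 credits > Firm S 87 credits > Firm U 41 credits.
Firm M has the top bid and wins; the price is the second-highest bid, 97 credits.
Firm M's payoff = 106 credits − 97 credits = 9 credits. All other bidders lose, so their payoff is 0.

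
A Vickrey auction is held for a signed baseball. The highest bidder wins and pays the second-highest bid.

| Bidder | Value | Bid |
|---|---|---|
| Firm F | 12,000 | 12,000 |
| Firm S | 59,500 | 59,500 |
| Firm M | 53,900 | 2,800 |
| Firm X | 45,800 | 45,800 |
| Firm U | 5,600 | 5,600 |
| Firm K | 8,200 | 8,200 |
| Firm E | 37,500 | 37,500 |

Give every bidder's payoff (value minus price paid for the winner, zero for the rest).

Firm F 0, Firm S 13,700, Firm M 0, Firm X 0, Firm U 0, Firm K 0, Firm E 0.

Sorted high to low: Firm S 59,500, then Firm X 45,800, then Firm E 37,500, then Firm F 12,000, then Firm K 8,200, then Firm U 5,600, then Firm M 2,800.
Firm S has the top bid and wins; the price is the second-highest bid, 45,800.
Firm S's payoff = 59,500 − 45,800 = 13,700. All other bidders lose, so their payoff is 0.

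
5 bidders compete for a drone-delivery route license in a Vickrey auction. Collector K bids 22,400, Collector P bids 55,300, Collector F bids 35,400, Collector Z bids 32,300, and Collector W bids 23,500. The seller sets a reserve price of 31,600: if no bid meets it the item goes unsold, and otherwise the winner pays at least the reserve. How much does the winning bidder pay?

Bids in descending order: Collector P 55,300, then Collector F 35,400, then Collector Z 32,300, then Collector W 23,500, then Collector K 22,400.
Collector P has the highest bid, so Collector P wins.
The second-highest bid is 35,400, which exceeds the reserve, so that sets the price.

Price paid: 35,400.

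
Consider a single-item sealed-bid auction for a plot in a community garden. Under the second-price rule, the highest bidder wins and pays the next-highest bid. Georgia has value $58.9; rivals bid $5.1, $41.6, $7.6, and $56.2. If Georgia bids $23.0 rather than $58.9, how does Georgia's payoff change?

The highest competing bid is $56.2.
Bidding truthfully at $58.9: Georgia has the top bid, wins, and pays the second-highest bid $56.2. Payoff = $58.9 − $56.2 = $2.7.
Bidding $23.0: the top bid is $56.2 (a rival), so Georgia loses. Payoff = $0.0.
Change = $0.0 − $2.7 = -$2.7.

Change in payoff: -$2.7.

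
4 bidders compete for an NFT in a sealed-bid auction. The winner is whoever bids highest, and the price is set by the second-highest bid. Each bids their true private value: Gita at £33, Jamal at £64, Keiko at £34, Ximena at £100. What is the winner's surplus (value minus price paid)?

Winner's surplus: £36.

Sorted high to low: Ximena £100; Jamal £64; Keiko £34; Gita £33.
Ximena wins with the top bid and pays the second-highest, £64.
Surplus = £100 − £64 = £36.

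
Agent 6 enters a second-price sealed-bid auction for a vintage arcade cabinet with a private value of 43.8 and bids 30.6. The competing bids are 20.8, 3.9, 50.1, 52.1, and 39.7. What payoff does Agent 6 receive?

Highest competing bid: 52.1.
Agent 6's bid 30.6 is not the highest, so Agent 6 loses, pays nothing, and earns zero payoff.

The bidder's payoff: 0.0.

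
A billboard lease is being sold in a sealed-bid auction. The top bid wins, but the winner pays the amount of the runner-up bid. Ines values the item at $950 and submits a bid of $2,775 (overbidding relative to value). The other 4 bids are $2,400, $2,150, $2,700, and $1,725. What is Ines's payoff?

Ines's payoff: -$1,750.

Highest competing bid: $2,700.
Ines's bid $2,775 is the highest overall, so Ines wins and pays the second-highest bid, $2,700.
Payoff = value − price = $950 − $2,700 = -$1,750.
Overbidding won the item at a price above value — truthful bidding would have avoided this loss.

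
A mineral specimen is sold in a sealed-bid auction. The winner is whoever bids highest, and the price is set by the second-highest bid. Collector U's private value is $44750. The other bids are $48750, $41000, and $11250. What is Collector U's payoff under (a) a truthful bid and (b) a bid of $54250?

(a) $0  (b) -$4000

The highest competing bid is $48750.
Bidding truthfully at $44750: the top bid is $48750 (a rival), so Collector U loses. Payoff = $0.
Bidding $54250: Collector U has the top bid, wins, and pays the second-highest bid $48750. Payoff = $44750 − $48750 = -$4000.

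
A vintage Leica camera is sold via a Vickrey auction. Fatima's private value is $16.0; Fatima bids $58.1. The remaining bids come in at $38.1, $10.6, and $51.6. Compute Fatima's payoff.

Highest competing bid: $51.6.
Fatima's bid $58.1 is the highest overall, so Fatima wins and pays the second-highest bid, $51.6.
Payoff = value − price = $16.0 − $51.6 = -$35.6.

Payoff = -$35.6.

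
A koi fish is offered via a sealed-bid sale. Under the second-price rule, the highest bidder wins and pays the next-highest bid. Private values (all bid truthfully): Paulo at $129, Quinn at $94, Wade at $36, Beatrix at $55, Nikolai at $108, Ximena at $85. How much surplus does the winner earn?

Surplus = $21.

Sorted high to low: Paulo $129 > Nikolai $108 > Quinn $94 > Ximena $85 > Beatrix $55 > Wade $36.
Paulo wins with the top bid and pays the second-highest, $108.
Surplus = $129 − $108 = $21.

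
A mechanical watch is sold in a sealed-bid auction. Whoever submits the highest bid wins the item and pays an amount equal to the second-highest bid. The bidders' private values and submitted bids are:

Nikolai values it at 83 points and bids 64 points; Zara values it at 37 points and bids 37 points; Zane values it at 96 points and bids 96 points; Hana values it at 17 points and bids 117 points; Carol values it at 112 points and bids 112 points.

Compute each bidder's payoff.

Bids in descending order: Hana 117 points; Carol 112 points; Zane 96 points; Nikolai 64 points; Zara 37 points.
Hana has the top bid and wins; the price is the second-highest bid, 112 points.
Hana's payoff = 17 points − 112 points = -95 points. All other bidders lose, so their payoff is 0.

Payoffs: Nikolai 0 points, Zara 0 points, Zane 0 points, Hana -95 points, Carol 0 points.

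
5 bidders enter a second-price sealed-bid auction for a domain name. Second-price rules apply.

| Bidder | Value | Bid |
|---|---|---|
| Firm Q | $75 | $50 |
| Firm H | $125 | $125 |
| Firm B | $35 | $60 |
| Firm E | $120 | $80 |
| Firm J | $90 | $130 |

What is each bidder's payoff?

Firm Q $0, Firm H $0, Firm B $0, Firm E $0, Firm J -$35.

Ordered from highest: Firm J $130 > Firm H $125 > Firm E $80 > Firm B $60 > Firm Q $50.
Firm J has the top bid and wins; the price is the second-highest bid, $125.
Firm J's payoff = $90 − $125 = -$35. All other bidders lose, so their payoff is 0.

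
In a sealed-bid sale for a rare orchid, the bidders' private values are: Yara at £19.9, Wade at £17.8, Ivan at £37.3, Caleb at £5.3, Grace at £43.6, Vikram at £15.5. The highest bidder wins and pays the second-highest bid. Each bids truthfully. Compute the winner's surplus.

£6.3

Bids in descending order: Grace £43.6; Ivan £37.3; Yara £19.9; Wade £17.8; Vikram £15.5; Caleb £5.3.
Grace wins with the top bid and pays the second-highest, £37.3.
Surplus = £43.6 − £37.3 = £6.3.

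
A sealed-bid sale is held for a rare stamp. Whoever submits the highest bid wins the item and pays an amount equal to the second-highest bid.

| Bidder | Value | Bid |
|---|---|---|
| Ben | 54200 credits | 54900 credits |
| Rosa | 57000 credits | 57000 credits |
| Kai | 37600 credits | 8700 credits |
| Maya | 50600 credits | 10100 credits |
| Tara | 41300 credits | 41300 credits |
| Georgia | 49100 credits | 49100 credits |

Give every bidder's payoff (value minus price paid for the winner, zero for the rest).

Ben 0 credits, Rosa 2100 credits, Kai 0 credits, Maya 0 credits, Tara 0 credits, Georgia 0 credits.

Ordered from highest: Rosa 57000 credits > Ben 54900 credits > Georgia 49100 credits > Tara 41300 credits > Maya 10100 credits > Kai 8700 credits.
Rosa has the top bid and wins; the price is the second-highest bid, 54900 credits.
Rosa's payoff = 57000 credits − 54900 credits = 2100 credits. All other bidders lose, so their payoff is 0.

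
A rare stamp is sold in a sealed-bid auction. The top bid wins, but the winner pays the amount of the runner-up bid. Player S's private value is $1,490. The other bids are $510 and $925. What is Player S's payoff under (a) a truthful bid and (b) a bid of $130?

(a) $565  (b) $0

The highest competing bid is $925.
Bidding truthfully at $1,490: Player S has the top bid, wins, and pays the second-highest bid $925. Payoff = $1,490 − $925 = $565.
Bidding $130: the top bid is $925 (a rival), so Player S loses. Payoff = $0.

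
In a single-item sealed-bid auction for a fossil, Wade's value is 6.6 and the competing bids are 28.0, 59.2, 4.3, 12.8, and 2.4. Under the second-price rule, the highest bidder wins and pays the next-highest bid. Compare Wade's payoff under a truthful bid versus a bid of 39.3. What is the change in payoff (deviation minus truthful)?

The highest competing bid is 59.2.
Bidding truthfully at 6.6: the top bid is 59.2 (a rival), so Wade loses. Payoff = 0.0.
Bidding 39.3: the top bid is 59.2 (a rival), so Wade loses. Payoff = 0.0.
Change = 0.0 − 0.0 = 0.0.

0.0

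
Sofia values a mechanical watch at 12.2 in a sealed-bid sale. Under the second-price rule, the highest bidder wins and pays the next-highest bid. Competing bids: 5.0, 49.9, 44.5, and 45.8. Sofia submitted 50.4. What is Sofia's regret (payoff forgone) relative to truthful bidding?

Payoff forgone: 37.7.

The highest competing bid is 49.9.
Bidding truthfully at 12.2: the top bid is 49.9 (a rival), so Sofia loses. Payoff = 0.0.
Bidding 50.4: Sofia has the top bid, wins, and pays the second-highest bid 49.9. Payoff = 12.2 − 49.9 = -37.7.
Regret = truthful payoff − actual payoff = 0.0 − -37.7 = 37.7.
This is the dominant-strategy logic: truthful bidding weakly beats any alternative.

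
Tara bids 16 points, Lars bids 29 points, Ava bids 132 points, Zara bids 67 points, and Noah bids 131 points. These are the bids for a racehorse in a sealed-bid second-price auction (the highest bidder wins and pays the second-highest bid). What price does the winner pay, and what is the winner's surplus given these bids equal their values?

Ordered from highest: Ava 132 points > Noah 131 points > Zara 67 points > Lars 29 points > Tara 16 points.
Ava is the highest bidder, so Ava wins.
Under the second-price rule, the price is the second-highest bid: 131 points.
Surplus = 132 points − 131 points = 1 points.

Price 131 points; surplus 1 points.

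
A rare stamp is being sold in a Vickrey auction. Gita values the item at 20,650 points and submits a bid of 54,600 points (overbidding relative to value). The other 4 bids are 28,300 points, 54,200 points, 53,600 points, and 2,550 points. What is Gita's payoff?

Payoff = -33,550 points.

Highest competing bid: 54,200 points.
Gita's bid 54,600 points is the highest overall, so Gita wins and pays the second-highest bid, 54,200 points.
Payoff = value − price = 20,650 points − 54,200 points = -33,550 points.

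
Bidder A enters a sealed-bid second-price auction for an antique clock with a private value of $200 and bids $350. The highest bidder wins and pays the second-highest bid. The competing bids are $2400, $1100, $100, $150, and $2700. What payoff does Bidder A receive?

$0

Highest competing bid: $2700.
Bidder A's bid $350 is not the highest, so Bidder A loses, pays nothing, and earns zero payoff.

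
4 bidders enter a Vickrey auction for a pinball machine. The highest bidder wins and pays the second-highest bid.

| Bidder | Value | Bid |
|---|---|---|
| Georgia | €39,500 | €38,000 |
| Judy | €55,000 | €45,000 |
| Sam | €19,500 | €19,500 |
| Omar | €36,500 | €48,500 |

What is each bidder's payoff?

Georgia €0, Judy €0, Sam €0, Omar -€8,500.

Ranking the bids: Omar €48,500, then Judy €45,000, then Georgia €38,000, then Sam €19,500.
Omar has the top bid and wins; the price is the second-highest bid, €45,000.
Omar's payoff = €36,500 − €45,000 = -€8,500. All other bidders lose, so their payoff is 0.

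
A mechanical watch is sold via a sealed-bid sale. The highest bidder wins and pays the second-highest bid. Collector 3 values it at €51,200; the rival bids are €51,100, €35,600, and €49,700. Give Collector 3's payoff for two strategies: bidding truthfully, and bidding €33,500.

(a) €100  (b) €0

The highest competing bid is €51,100.
Bidding truthfully at €51,200: Collector 3 has the top bid, wins, and pays the second-highest bid €51,100. Payoff = €51,200 − €51,100 = €100.
Bidding €33,500: the top bid is €51,100 (a rival), so Collector 3 loses. Payoff = €0.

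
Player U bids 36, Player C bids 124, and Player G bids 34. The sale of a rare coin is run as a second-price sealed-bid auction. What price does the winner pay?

36

Bids in descending order: Player C 124, then Player U 36, then Player G 34.
Player C has the highest bid, so Player C wins.
The second-highest bid is 36, so that is what Player C pays.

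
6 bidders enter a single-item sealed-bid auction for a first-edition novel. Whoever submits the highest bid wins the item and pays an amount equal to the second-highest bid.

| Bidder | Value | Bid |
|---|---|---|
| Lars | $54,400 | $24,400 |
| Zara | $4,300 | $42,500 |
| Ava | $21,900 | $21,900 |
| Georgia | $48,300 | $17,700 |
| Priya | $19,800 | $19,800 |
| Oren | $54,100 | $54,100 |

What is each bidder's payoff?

Ranking the bids: Oren $54,100; Zara $42,500; Lars $24,400; Ava $21,900; Priya $19,800; Georgia $17,700.
Oren has the top bid and wins; the price is the second-highest bid, $42,500.
Oren's payoff = $54,100 − $42,500 = $11,600. All other bidders lose, so their payoff is 0.

Payoffs: Lars $0, Zara $0, Ava $0, Georgia $0, Priya $0, Oren $11,600.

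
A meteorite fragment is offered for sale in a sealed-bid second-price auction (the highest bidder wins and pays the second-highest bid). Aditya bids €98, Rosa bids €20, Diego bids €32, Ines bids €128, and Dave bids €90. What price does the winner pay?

Ordered from highest: Ines €128 > Aditya €98 > Dave €90 > Diego €32 > Rosa €20.
Ines is the highest bidder, so Ines wins.
Under the second-price rule, the price is the second-highest bid: €98.

Price paid: €98.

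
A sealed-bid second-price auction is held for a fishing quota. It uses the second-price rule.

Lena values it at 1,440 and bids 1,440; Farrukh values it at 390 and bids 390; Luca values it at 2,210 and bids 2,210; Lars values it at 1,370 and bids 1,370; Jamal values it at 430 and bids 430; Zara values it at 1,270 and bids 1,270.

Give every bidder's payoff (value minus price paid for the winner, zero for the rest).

Ranking the bids: Luca 2,210; Lena 1,440; Lars 1,370; Zara 1,270; Jamal 430; Farrukh 390.
Luca has the top bid and wins; the price is the second-highest bid, 1,440.
Luca's payoff = 2,210 − 1,440 = 770. All other bidders lose, so their payoff is 0.

Payoffs: Lena 0, Farrukh 0, Luca 770, Lars 0, Jamal 0, Zara 0.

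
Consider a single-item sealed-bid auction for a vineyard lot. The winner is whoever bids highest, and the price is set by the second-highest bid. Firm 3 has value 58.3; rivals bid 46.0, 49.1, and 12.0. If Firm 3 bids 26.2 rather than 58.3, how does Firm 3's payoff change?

The highest competing bid is 49.1.
Bidding truthfully at 58.3: Firm 3 has the top bid, wins, and pays the second-highest bid 49.1. Payoff = 58.3 − 49.1 = 9.2.
Bidding 26.2: the top bid is 49.1 (a rival), so Firm 3 loses. Payoff = 0.0.
Change = 0.0 − 9.2 = -9.2.

Payoff change: -9.2.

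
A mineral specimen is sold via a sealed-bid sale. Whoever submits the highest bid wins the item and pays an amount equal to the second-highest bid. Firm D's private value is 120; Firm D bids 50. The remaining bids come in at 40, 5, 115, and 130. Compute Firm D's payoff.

Firm D's payoff: 0.

Highest competing bid: 130.
Firm D's bid 50 is not the highest, so Firm D loses, pays nothing, and earns zero payoff.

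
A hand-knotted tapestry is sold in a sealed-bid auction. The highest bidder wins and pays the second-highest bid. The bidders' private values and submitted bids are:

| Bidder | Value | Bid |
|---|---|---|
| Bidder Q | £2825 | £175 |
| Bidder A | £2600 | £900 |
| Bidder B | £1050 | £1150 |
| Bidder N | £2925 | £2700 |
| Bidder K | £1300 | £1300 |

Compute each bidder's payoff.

Ordered from highest: Bidder N £2700 > Bidder K £1300 > Bidder B £1150 > Bidder A £900 > Bidder Q £175.
Bidder N has the top bid and wins; the price is the second-highest bid, £1300.
Bidder N's payoff = £2925 − £1300 = £1625. All other bidders lose, so their payoff is 0.

Bidder Q £0, Bidder A £0, Bidder B £0, Bidder N £1625, Bidder K £0.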